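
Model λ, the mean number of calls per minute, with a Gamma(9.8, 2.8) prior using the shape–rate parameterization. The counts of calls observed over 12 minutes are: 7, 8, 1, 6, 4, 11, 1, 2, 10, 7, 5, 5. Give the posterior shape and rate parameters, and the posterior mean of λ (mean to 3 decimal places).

The Poisson likelihood adds the total count to the shape and the number of exposure periods to the rate. Here ∑xᵢ = 67 and n = 12, so shape 9.8→76.8 and rate 2.8→14.8.
Posterior mean = shape/rate = 76.8/14.8 = 5.189.

Posterior: Gamma(shape=76.8, rate=14.8); mean ≈ 5.189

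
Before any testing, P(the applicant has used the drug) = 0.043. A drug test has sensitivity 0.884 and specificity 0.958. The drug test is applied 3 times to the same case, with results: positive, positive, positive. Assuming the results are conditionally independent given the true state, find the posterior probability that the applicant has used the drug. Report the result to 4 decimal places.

Let H be the event that the applicant has used the drug; start with P(H) = 0.043. P('positive'|H) = 0.884, P('positive'|¬H) = 0.042.
Update on result 1 ('positive'): P(H) ← 0.884·0.0430 / (0.884·0.0430 + 0.042·0.9570) = 0.038012/0.078206 = 0.4860.
Update on result 2 ('positive'): P(H) ← 0.884·0.4860 / (0.884·0.4860 + 0.042·0.5140) = 0.42967/0.45125 = 0.9522.
Update on result 3 ('positive'): P(H) ← 0.884·0.9522 / (0.884·0.9522 + 0.042·0.0478) = 0.84171/0.84372 = 0.9976.

Posterior P(H) ≈ 0.9976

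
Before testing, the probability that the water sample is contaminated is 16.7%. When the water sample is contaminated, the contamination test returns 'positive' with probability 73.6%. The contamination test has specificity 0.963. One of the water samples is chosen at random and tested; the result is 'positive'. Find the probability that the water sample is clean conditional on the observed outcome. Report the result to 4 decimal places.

P(¬H | E) ≈ 0.2005

Write H for 'the water sample is contaminated'. Prior odds H:¬H = 0.167/0.833 = 0.20048. For the 'positive' outcome, the likelihood ratio is 0.736/0.037 = 19.892.
Posterior odds = 0.20048 × 19.892 = 3.9879, so P(H|E) = 3.9879/(1+3.9879) = 0.7995. Then P(¬H|E) = 1 − 0.7995 = 0.2005.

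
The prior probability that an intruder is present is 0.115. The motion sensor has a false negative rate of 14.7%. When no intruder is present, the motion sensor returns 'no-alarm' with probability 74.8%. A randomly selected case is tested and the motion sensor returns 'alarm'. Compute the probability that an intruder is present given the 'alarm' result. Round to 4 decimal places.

Let H be the event that an intruder is present. P(H) = 0.115, so P(¬H) = 0.885. With E the 'alarm' result, P(E|H) = 0.853 and P(E|¬H) = 0.252.
P(E) = 0.853·0.115 + 0.252·0.885 = 0.098095 + 0.22302 = 0.32111.
By Bayes' theorem, P(H|E) = 0.098095 / 0.32111 = 0.3055.

P(H | E) ≈ 0.3055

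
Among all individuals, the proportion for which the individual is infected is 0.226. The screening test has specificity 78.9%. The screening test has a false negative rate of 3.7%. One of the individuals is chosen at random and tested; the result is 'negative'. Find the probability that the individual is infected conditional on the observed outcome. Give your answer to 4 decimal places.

Write H for 'the individual is infected'. Prior odds H:¬H = 0.226/0.774 = 0.29199. For the 'negative' outcome, the likelihood ratio is 0.037/0.789 = 0.046895.
Posterior odds = 0.29199 × 0.046895 = 0.013693, so P(H|E) = 0.013693/(1+0.013693) = 0.0135.

P(H | E) ≈ 0.0135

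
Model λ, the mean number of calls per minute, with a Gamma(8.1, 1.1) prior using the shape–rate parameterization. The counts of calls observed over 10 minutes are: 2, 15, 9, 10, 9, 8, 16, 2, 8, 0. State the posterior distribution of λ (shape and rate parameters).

The Poisson likelihood adds the total count to the shape and the number of exposure periods to the rate. Here ∑xᵢ = 79 and n = 10, so shape 8.1→87.1 and rate 1.1→11.1.

Posterior: Gamma(shape=87.1, rate=11.1)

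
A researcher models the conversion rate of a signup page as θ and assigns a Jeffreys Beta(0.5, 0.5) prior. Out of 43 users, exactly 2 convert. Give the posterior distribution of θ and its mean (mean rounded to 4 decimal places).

Observing 2 successes and 41 failures updates Beta(0.5, 0.5) by adding the success and failure counts to the two shape parameters: α = 0.5+2 = 2.5, β = 0.5+41 = 41.5.
E[θ | data] = 2.5/(2.5+41.5) = 0.0568.

Posterior: Beta(2.5, 41.5); mean ≈ 0.0568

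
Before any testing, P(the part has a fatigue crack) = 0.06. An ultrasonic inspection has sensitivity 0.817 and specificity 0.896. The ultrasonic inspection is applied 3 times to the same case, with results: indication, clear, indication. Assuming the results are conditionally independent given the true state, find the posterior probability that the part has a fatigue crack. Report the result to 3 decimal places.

With H the event that the part has a fatigue crack, the joint likelihood of the observed sequence is P(data|H) = 0.817·0.183·0.817 = 0.12215 and P(data|¬H) = 0.104·0.896·0.104 = 0.0096911.
Bayes: P(H|data) = 0.06·0.12215 / (0.06·0.12215 + 0.94·0.0096911) = 0.0073290/0.016439 = 0.4458.

Posterior P(H) ≈ 0.446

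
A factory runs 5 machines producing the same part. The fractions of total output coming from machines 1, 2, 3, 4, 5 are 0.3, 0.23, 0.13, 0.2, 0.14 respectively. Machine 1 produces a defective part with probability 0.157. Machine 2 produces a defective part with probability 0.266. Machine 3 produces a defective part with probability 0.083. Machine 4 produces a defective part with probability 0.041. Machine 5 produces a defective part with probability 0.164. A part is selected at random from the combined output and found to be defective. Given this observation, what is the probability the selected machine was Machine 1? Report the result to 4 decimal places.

Posterior probability ≈ 0.3135

Tabulate prior·likelihood by source: [1] prior 0.3, lik 0.157, product 0.04710; [2] prior 0.23, lik 0.266, product 0.06118; [3] prior 0.13, lik 0.083, product 0.01079; [4] prior 0.2, lik 0.041, product 0.008200; [5] prior 0.14, lik 0.164, product 0.02296.
Normalizing constant = 0.15023; the posterior for Machine 1 is its product over the sum, 0.04710/0.15023 = 0.3135.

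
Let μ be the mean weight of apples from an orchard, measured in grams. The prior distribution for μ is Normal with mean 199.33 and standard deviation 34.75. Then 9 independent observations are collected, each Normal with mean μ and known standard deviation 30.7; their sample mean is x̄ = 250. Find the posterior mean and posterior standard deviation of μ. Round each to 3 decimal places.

With known σ, the Normal prior is conjugate. Weight on the data is w = (n/σ²)/(n/σ² + 1/τ₀²) = 0.00954917/(0.00954917+0.00082811) = 0.92020.
Posterior mean = w·x̄ + (1−w)·μ₀ = 0.92020·250 + 0.079801·199.33 = 245.957. Posterior variance = 1/(0.00954917+0.00082811) = 96.3643, so SD = 9.817.

Posterior mean ≈ 245.957; posterior SD ≈ 9.817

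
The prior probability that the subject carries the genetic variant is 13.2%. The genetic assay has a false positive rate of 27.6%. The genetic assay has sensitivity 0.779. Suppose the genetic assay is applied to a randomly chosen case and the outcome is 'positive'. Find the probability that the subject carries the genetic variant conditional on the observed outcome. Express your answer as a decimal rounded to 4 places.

Write H for 'the subject carries the genetic variant'. Prior odds H:¬H = 0.132/0.868 = 0.15207. For the 'positive' outcome, the likelihood ratio is 0.779/0.276 = 2.8225.
Posterior odds = 0.15207 × 2.8225 = 0.42922, so P(H|E) = 0.42922/(1+0.42922) = 0.3003.

P(H | E) ≈ 0.3003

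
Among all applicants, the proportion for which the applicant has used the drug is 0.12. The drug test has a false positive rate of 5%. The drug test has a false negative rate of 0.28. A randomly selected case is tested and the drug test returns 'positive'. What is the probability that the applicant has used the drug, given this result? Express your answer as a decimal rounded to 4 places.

Write H for 'the applicant has used the drug'. Prior odds H:¬H = 0.12/0.88 = 0.13636. For the 'positive' outcome, the likelihood ratio is 0.72/0.05 = 14.400.
Posterior odds = 0.13636 × 14.400 = 1.9636, so P(H|E) = 1.9636/(1+1.9636) = 0.6626.

P(H | E) ≈ 0.6626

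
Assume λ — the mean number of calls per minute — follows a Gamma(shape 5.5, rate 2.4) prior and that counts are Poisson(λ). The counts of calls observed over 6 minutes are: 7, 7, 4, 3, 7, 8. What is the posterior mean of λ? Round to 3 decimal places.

The Poisson likelihood adds the total count to the shape and the number of exposure periods to the rate. Here ∑xᵢ = 36 and n = 6, so shape 5.5→41.5 and rate 2.4→8.4.
Posterior mean = shape/rate = 41.5/8.4 = 4.940.

Posterior mean ≈ 4.940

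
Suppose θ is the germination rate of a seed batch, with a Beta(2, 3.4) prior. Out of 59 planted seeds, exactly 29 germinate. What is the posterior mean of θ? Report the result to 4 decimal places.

Posterior mean ≈ 0.4814

Observing 29 successes and 30 failures updates Beta(2, 3.4) by adding the success and failure counts to the two shape parameters: α = 2+29 = 31, β = 3.4+30 = 33.4.
E[θ | data] = 31/(31+33.4) = 0.4814.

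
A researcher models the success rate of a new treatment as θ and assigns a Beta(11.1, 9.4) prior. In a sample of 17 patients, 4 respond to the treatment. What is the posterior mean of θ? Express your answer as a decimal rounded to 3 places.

Observing 4 successes and 13 failures updates Beta(11.1, 9.4) by adding the success and failure counts to the two shape parameters: α = 11.1+4 = 15.1, β = 9.4+13 = 22.4.
Posterior mean = α/(α+β) = 15.1/37.5 = 0.403.

Posterior mean ≈ 0.403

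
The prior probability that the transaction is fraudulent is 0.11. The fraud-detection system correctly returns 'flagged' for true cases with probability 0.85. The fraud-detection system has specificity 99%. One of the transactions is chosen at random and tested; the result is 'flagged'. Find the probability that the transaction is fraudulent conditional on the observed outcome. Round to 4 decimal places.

Let H be the event that the transaction is fraudulent. P(H) = 0.11, so P(¬H) = 0.89. With E the 'flagged' result, P(E|H) = 0.85 and P(E|¬H) = 0.01.
P(E) = 0.85·0.11 + 0.01·0.89 = 0.093500 + 0.0089000 = 0.10240.
By Bayes' theorem, P(H|E) = 0.093500 / 0.10240 = 0.9131.

P(H | E) ≈ 0.9131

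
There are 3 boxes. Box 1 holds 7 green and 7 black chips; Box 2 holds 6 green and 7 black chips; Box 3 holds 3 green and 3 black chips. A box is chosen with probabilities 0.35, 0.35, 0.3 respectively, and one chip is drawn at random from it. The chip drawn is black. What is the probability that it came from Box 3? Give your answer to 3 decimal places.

Posterior probability ≈ 0.292

P(black|Box 1) = 0.5; P(black|Box 2) = 0.5385; P(black|Box 3) = 0.5.
Prior × likelihood for each source: 0.35·0.5=0.1750, 0.35·0.5385=0.1885, 0.3·0.5=0.1500. Summing gives P(black) = 0.51346.
P(Box 3 | black) = 0.1500 / 0.51346 = 0.292.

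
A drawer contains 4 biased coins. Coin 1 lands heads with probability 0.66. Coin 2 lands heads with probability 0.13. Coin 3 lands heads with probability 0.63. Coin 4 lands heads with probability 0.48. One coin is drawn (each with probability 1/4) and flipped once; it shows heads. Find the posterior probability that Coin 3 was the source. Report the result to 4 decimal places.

Tabulate prior·likelihood by source: [1] prior 0.25, lik 0.66, product 0.1650; [2] prior 0.25, lik 0.13, product 0.03250; [3] prior 0.25, lik 0.63, product 0.1575; [4] prior 0.25, lik 0.48, product 0.1200.
Normalizing constant = 0.47500; the posterior for Coin 3 is its product over the sum, 0.1575/0.47500 = 0.3316.

Posterior probability ≈ 0.3316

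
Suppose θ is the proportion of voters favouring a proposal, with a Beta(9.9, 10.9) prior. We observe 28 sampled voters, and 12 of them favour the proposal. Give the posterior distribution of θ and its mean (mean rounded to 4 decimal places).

Posterior: Beta(21.9, 26.9); mean ≈ 0.4488

The binomial likelihood is conjugate to the Beta prior: with 12 successes and 16 failures, the posterior is Beta(9.9+12, 10.9+16) = Beta(21.9, 26.9).
Posterior mean = α/(α+β) = 21.9/48.8 = 0.4488.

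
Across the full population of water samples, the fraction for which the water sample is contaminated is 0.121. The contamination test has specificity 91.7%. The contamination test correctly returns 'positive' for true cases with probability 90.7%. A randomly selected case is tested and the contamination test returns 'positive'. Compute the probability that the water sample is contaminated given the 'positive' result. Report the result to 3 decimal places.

P(H | E) ≈ 0.601

Write H for 'the water sample is contaminated'. Prior odds H:¬H = 0.121/0.879 = 0.13766. For the 'positive' outcome, the likelihood ratio is 0.907/0.083 = 10.928.
Posterior odds = 0.13766 × 10.928 = 1.5043, so P(H|E) = 1.5043/(1+1.5043) = 0.601.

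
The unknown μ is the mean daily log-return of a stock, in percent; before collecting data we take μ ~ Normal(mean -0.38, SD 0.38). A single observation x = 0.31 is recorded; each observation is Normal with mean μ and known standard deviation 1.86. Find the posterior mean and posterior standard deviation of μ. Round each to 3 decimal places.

With known σ, the Normal prior is conjugate. Weight on the data is w = (n/σ²)/(n/σ² + 1/τ₀²) = 0.289051/(0.289051+6.92521) = 0.040067.
Posterior mean = w·x̄ + (1−w)·μ₀ = 0.040067·0.31 + 0.95993·-0.38 = -0.352. Posterior variance = 1/(0.289051+6.92521) = 0.138614, so SD = 0.372.

Posterior mean ≈ -0.352; posterior SD ≈ 0.372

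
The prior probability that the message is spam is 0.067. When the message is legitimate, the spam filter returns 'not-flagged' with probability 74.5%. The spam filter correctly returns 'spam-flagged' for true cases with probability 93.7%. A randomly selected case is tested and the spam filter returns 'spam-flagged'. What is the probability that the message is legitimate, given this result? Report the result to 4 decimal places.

Let H be the event that the message is spam. P(H) = 0.067, so P(¬H) = 0.933. With E the 'spam-flagged' result, P(E|H) = 0.937 and P(E|¬H) = 0.255.
P(E) = 0.937·0.067 + 0.255·0.933 = 0.062779 + 0.23792 = 0.30069.
By Bayes' theorem, P(H|E) = 0.062779 / 0.30069 = 0.2088. Hence P(¬H|E) = 1 − 0.2088 = 0.7912.

P(¬H | E) ≈ 0.7912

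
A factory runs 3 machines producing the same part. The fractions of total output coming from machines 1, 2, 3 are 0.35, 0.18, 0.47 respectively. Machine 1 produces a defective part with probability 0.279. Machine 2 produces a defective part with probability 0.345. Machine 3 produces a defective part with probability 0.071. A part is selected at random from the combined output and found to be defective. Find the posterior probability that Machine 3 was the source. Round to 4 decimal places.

Posterior probability ≈ 0.1728

P(defective|M1) = 0.279; P(defective|M2) = 0.345; P(defective|M3) = 0.071.
Prior × likelihood for each source: 0.35·0.279=0.09765, 0.18·0.345=0.06210, 0.47·0.071=0.03337. Summing gives P(defective) = 0.19312.
P(Machine 3 | defective) = 0.03337 / 0.19312 = 0.1728.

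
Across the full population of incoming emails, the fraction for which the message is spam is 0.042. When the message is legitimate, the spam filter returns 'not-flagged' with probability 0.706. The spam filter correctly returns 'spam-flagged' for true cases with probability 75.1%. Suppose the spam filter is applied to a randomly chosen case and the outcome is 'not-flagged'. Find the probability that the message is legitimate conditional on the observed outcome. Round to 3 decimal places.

P(¬H | E) ≈ 0.985

Let H be the event that the message is spam. P(H) = 0.042, so P(¬H) = 0.958. With E the 'not-flagged' result, P(E|H) = 0.249 and P(E|¬H) = 0.706.
P(E) = 0.249·0.042 + 0.706·0.958 = 0.010458 + 0.67635 = 0.68681.
By Bayes' theorem, P(H|E) = 0.010458 / 0.68681 = 0.015. Hence P(¬H|E) = 1 − 0.015 = 0.985.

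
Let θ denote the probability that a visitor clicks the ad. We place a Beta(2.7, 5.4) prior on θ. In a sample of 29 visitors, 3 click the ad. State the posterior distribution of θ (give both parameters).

The binomial likelihood is conjugate to the Beta prior: with 3 successes and 26 failures, the posterior is Beta(2.7+3, 5.4+26) = Beta(5.7, 31.4).

Posterior: Beta(5.7, 31.4)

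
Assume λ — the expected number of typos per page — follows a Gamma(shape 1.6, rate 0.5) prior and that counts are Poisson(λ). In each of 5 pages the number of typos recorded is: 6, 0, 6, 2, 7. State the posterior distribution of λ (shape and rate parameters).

Posterior: Gamma(shape=22.6, rate=5.5)

The Poisson likelihood adds the total count to the shape and the number of exposure periods to the rate. Here ∑xᵢ = 21 and n = 5, so shape 1.6→22.6 and rate 0.5→5.5.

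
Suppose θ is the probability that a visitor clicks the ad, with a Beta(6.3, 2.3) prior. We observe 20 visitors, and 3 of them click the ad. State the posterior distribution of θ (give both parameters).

Posterior: Beta(9.3, 19.3)

Observing 3 successes and 17 failures updates Beta(6.3, 2.3) by adding the success and failure counts to the two shape parameters: α = 6.3+3 = 9.3, β = 2.3+17 = 19.3.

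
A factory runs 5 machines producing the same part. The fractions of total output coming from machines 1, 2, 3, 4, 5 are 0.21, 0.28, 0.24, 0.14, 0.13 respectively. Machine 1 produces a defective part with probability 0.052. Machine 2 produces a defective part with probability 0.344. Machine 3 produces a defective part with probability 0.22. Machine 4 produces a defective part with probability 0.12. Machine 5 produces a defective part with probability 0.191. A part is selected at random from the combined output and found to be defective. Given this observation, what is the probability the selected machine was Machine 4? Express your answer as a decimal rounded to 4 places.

P(defective|M1) = 0.052; P(defective|M2) = 0.344; P(defective|M3) = 0.22; P(defective|M4) = 0.12; P(defective|M5) = 0.191.
Prior × likelihood for each source: 0.21·0.052=0.01092, 0.28·0.344=0.09632, 0.24·0.22=0.05280, 0.14·0.12=0.01680, 0.13·0.191=0.02483. Summing gives P(defective) = 0.20167.
P(Machine 4 | defective) = 0.01680 / 0.20167 = 0.0833.

Posterior probability ≈ 0.0833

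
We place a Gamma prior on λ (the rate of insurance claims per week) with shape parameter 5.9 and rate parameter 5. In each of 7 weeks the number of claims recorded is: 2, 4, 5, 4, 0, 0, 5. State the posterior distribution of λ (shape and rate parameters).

The Poisson likelihood adds the total count to the shape and the number of exposure periods to the rate. Here ∑xᵢ = 20 and n = 7, so shape 5.9→25.9 and rate 5→12.

Posterior: Gamma(shape=25.9, rate=12)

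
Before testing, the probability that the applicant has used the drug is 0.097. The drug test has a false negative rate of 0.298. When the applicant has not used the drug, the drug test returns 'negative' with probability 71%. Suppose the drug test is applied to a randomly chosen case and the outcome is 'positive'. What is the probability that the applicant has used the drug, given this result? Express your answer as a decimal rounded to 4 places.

Write H for 'the applicant has used the drug'. Prior odds H:¬H = 0.097/0.903 = 0.10742. For the 'positive' outcome, the likelihood ratio is 0.702/0.29 = 2.4207.
Posterior odds = 0.10742 × 2.4207 = 0.26003, so P(H|E) = 0.26003/(1+0.26003) = 0.2064.

P(H | E) ≈ 0.2064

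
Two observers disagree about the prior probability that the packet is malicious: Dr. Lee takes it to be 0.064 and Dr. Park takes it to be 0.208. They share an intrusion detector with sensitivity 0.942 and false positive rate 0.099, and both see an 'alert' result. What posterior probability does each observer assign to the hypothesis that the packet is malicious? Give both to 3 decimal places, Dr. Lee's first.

Dr. Lee: 0.394; Dr. Park: 0.714

P('+'|H) = 0.942, P('+'|¬H) = 0.099.
Dr. Lee: numerator 0.942·0.064 = 0.060288; evidence = 0.060288+0.099·0.936 = 0.15295; posterior = 0.394.
Dr. Park: numerator 0.942·0.208 = 0.19594; evidence = 0.19594+0.099·0.792 = 0.27434; posterior = 0.714.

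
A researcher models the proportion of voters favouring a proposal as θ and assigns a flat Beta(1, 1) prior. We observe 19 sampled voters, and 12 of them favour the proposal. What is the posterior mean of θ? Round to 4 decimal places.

Posterior mean ≈ 0.6190

Observing 12 successes and 7 failures updates Beta(1, 1) by adding the success and failure counts to the two shape parameters: α = 1+12 = 13, β = 1+7 = 8.
E[θ | data] = 13/(13+8) = 0.6190.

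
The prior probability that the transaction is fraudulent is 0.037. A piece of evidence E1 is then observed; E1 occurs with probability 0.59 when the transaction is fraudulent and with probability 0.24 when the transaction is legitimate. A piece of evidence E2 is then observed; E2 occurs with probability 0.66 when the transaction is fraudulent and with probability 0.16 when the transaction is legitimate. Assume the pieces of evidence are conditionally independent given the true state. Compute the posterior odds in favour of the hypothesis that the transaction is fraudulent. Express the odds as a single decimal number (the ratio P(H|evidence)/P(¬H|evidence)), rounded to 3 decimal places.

Prior odds = 0.037/(1−0.037) = 0.038422. In log-odds, ln(0.038422) = -3.2591.
Add log likelihood ratios: ln(2.4583) + ln(4.1250) = 2.3165.
Posterior log-odds = -0.94259, so posterior odds = exp(-0.94259) = 0.38962.

Posterior odds ≈ 0.390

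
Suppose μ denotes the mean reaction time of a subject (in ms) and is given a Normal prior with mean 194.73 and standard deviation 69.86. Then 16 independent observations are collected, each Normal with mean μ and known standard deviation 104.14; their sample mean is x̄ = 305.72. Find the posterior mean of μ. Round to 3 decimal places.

Posterior mean ≈ 292.185

Prior precision 1/τ₀² = 1/69.86² = 0.00020490; data precision n/σ² = 16/104.14² = 0.00147532.
Posterior precision = 0.00020490 + 0.00147532 = 0.00168022.
Posterior mean = (0.00020490·194.73 + 0.00147532·305.72) / 0.00168022 = 292.185.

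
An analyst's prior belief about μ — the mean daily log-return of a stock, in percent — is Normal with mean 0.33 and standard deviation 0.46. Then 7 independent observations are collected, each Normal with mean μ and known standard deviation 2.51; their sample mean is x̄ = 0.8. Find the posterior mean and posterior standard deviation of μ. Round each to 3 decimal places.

With known σ, the Normal prior is conjugate. Weight on the data is w = (n/σ²)/(n/σ² + 1/τ₀²) = 1.11109/(1.11109+4.72590) = 0.19035.
Posterior mean = w·x̄ + (1−w)·μ₀ = 0.19035·0.8 + 0.80965·0.33 = 0.419. Posterior variance = 1/(1.11109+4.72590) = 0.171321, so SD = 0.414.

Posterior mean ≈ 0.419; posterior SD ≈ 0.414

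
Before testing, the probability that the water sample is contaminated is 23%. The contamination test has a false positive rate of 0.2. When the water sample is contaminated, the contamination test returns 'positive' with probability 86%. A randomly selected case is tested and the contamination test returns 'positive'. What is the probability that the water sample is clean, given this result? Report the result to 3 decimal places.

Let H be the event that the water sample is contaminated. P(H) = 0.23, so P(¬H) = 0.77. With E the 'positive' result, P(E|H) = 0.86 and P(E|¬H) = 0.2.
P(E) = 0.86·0.23 + 0.2·0.77 = 0.19780 + 0.15400 = 0.35180.
By Bayes' theorem, P(H|E) = 0.19780 / 0.35180 = 0.562. Hence P(¬H|E) = 1 − 0.562 = 0.438.

P(¬H | E) ≈ 0.438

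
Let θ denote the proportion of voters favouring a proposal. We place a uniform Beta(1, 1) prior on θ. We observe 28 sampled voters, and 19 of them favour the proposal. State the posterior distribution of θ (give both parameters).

Observing 19 successes and 9 failures updates Beta(1, 1) by adding the success and failure counts to the two shape parameters: α = 1+19 = 20, β = 1+9 = 10.

Posterior: Beta(20, 10)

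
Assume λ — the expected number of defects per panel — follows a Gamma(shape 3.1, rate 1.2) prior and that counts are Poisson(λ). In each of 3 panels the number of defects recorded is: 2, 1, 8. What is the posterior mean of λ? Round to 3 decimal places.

The Poisson likelihood adds the total count to the shape and the number of exposure periods to the rate. Here ∑xᵢ = 11 and n = 3, so shape 3.1→14.1 and rate 1.2→4.2.
E[λ | data] = 14.1/4.2 = 3.357.

Posterior mean ≈ 3.357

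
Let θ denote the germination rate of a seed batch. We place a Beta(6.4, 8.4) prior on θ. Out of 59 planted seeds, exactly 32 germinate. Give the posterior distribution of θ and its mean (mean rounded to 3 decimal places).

Posterior: Beta(38.4, 35.4); mean ≈ 0.520

Observing 32 successes and 27 failures updates Beta(6.4, 8.4) by adding the success and failure counts to the two shape parameters: α = 6.4+32 = 38.4, β = 8.4+27 = 35.4.
Posterior mean = α/(α+β) = 38.4/73.8 = 0.520.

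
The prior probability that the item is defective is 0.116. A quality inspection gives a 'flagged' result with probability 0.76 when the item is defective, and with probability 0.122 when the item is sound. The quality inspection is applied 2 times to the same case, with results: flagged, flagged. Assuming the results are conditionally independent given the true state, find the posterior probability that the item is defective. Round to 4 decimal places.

With H the event that the item is defective, the joint likelihood of the observed sequence is P(data|H) = 0.76·0.76 = 0.57760 and P(data|¬H) = 0.122·0.122 = 0.014884.
Bayes: P(H|data) = 0.116·0.57760 / (0.116·0.57760 + 0.884·0.014884) = 0.067002/0.080159 = 0.8359.

Posterior P(H) ≈ 0.8359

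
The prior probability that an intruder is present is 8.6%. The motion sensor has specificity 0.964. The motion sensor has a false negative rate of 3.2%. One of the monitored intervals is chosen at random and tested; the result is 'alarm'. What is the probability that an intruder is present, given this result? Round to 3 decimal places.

Let H be the event that an intruder is present. P(H) = 0.086, so P(¬H) = 0.914. With E the 'alarm' result, P(E|H) = 0.968 and P(E|¬H) = 0.036.
P(E) = 0.968·0.086 + 0.036·0.914 = 0.083248 + 0.032904 = 0.11615.
By Bayes' theorem, P(H|E) = 0.083248 / 0.11615 = 0.717.

P(H | E) ≈ 0.717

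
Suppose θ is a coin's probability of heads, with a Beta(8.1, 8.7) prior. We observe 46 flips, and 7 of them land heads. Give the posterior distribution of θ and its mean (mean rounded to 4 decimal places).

Observing 7 successes and 39 failures updates Beta(8.1, 8.7) by adding the success and failure counts to the two shape parameters: α = 8.1+7 = 15.1, β = 8.7+39 = 47.7.
Posterior mean = α/(α+β) = 15.1/62.8 = 0.2404.

Posterior: Beta(15.1, 47.7); mean ≈ 0.2404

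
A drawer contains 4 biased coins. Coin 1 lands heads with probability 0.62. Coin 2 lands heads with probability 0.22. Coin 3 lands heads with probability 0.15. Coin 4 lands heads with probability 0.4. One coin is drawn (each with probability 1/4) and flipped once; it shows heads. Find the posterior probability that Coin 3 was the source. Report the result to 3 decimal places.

Posterior probability ≈ 0.108

Tabulate prior·likelihood by source: [1] prior 0.25, lik 0.62, product 0.1550; [2] prior 0.25, lik 0.22, product 0.05500; [3] prior 0.25, lik 0.15, product 0.03750; [4] prior 0.25, lik 0.4, product 0.1000.
Normalizing constant = 0.34750; the posterior for Coin 3 is its product over the sum, 0.03750/0.34750 = 0.108.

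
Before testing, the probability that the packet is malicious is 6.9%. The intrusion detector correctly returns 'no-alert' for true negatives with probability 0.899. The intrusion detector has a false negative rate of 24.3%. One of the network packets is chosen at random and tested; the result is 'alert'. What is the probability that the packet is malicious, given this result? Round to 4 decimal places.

P(H | E) ≈ 0.3571

Write H for 'the packet is malicious'. Prior odds H:¬H = 0.069/0.931 = 0.074114. For the 'alert' outcome, the likelihood ratio is 0.757/0.101 = 7.4950.
Posterior odds = 0.074114 × 7.4950 = 0.55549, so P(H|E) = 0.55549/(1+0.55549) = 0.3571.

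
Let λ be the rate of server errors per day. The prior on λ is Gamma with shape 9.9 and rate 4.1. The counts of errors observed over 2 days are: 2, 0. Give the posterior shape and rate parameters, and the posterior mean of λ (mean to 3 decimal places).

The Poisson likelihood adds the total count to the shape and the number of exposure periods to the rate. Here ∑xᵢ = 2 and n = 2, so shape 9.9→11.9 and rate 4.1→6.1.
E[λ | data] = 11.9/6.1 = 1.951.

Posterior: Gamma(shape=11.9, rate=6.1); mean ≈ 1.951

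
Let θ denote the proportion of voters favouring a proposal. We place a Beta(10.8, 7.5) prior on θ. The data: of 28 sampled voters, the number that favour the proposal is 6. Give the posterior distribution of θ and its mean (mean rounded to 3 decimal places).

Observing 6 successes and 22 failures updates Beta(10.8, 7.5) by adding the success and failure counts to the two shape parameters: α = 10.8+6 = 16.8, β = 7.5+22 = 29.5.
E[θ | data] = 16.8/(16.8+29.5) = 0.363.

Posterior: Beta(16.8, 29.5); mean ≈ 0.363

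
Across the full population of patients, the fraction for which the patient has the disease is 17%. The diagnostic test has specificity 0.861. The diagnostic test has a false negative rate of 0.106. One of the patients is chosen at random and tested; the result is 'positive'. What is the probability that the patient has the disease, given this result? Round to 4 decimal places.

P(H | E) ≈ 0.5685

Let H be the event that the patient has the disease. P(H) = 0.17, so P(¬H) = 0.83. With E the 'positive' result, P(E|H) = 0.894 and P(E|¬H) = 0.139.
P(E) = 0.894·0.17 + 0.139·0.83 = 0.15198 + 0.11537 = 0.26735.
By Bayes' theorem, P(H|E) = 0.15198 / 0.26735 = 0.5685.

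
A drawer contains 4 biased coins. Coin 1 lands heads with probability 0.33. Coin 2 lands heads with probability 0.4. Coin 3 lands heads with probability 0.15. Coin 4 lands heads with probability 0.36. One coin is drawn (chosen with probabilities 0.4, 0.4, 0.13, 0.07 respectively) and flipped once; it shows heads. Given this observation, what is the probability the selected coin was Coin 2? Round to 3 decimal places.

Posterior probability ≈ 0.475

Tabulate prior·likelihood by source: [1] prior 0.4, lik 0.33, product 0.1320; [2] prior 0.4, lik 0.4, product 0.1600; [3] prior 0.13, lik 0.15, product 0.01950; [4] prior 0.07, lik 0.36, product 0.02520.
Normalizing constant = 0.33670; the posterior for Coin 2 is its product over the sum, 0.1600/0.33670 = 0.475.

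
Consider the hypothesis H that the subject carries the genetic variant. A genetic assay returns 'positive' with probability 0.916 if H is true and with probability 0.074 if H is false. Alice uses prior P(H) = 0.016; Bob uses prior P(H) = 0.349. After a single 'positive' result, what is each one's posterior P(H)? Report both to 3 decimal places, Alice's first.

Alice: 0.168; Bob: 0.869

P('+'|H) = 0.916, P('+'|¬H) = 0.074.
Alice: numerator 0.916·0.016 = 0.014656; evidence = 0.014656+0.074·0.984 = 0.087472; posterior = 0.168.
Bob: numerator 0.916·0.349 = 0.31968; evidence = 0.31968+0.074·0.651 = 0.36786; posterior = 0.869.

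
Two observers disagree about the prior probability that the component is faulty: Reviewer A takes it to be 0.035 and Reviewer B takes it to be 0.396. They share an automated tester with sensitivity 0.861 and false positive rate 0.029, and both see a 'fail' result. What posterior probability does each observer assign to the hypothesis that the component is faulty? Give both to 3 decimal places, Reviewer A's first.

P('+'|H) = 0.861, P('+'|¬H) = 0.029.
Reviewer A: numerator 0.861·0.035 = 0.030135; evidence = 0.030135+0.029·0.965 = 0.058120; posterior = 0.518.
Reviewer B: numerator 0.861·0.396 = 0.34096; evidence = 0.34096+0.029·0.604 = 0.35847; posterior = 0.951.

Reviewer A: 0.518; Reviewer B: 0.951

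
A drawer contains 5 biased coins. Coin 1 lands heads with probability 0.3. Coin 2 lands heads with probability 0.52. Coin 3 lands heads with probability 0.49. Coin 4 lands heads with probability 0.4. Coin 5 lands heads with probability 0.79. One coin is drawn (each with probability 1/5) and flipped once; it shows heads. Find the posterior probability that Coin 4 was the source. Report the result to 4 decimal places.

Posterior probability ≈ 0.1600

P(heads|C1) = 0.3; P(heads|C2) = 0.52; P(heads|C3) = 0.49; P(heads|C4) = 0.4; P(heads|C5) = 0.79.
Prior × likelihood for each source: 0.2·0.3=0.06000, 0.2·0.52=0.1040, 0.2·0.49=0.09800, 0.2·0.4=0.08000, 0.2·0.79=0.1580. Summing gives P(heads) = 0.50000.
P(Coin 4 | heads) = 0.08000 / 0.50000 = 0.1600.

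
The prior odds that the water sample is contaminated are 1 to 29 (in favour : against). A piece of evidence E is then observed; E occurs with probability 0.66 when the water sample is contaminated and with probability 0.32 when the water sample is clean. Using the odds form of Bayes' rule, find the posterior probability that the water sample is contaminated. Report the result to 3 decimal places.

Prior odds = 1/29 = 0.034483. In log-odds, ln(0.034483) = -3.3673.
Add log likelihood ratio: ln(2.0625) = 0.72392.
Posterior log-odds = -2.6434, so posterior odds = exp(-2.6434) = 0.071121. Converting, P(H|E) = 0.071121/1.0711 = 0.066.

Posterior probability ≈ 0.066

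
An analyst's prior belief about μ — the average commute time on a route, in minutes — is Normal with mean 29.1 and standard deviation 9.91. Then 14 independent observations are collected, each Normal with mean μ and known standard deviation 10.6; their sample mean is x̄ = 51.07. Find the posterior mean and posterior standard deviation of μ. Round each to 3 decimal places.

Posterior mean ≈ 49.410; posterior SD ≈ 2.724

Prior precision 1/τ₀² = 1/9.91² = 0.0101825; data precision n/σ² = 14/10.6² = 0.124600.
Posterior precision = 0.0101825 + 0.124600 = 0.134782, giving posterior SD = 1/√0.134782 = 2.724.
Posterior mean = (0.0101825·29.1 + 0.124600·51.07) / 0.134782 = 49.410.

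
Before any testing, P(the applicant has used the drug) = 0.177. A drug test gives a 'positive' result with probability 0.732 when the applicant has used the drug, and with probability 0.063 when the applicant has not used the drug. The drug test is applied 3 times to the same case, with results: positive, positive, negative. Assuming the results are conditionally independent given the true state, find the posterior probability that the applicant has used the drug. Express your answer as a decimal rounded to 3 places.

Posterior P(H) ≈ 0.893

Let H be the event that the applicant has used the drug; start with P(H) = 0.177. P('positive'|H) = 0.732, P('positive'|¬H) = 0.063.
Update on result 1 ('positive'): P(H) ← 0.732·0.1770 / (0.732·0.1770 + 0.063·0.8230) = 0.12956/0.18141 = 0.7142.
Update on result 2 ('positive'): P(H) ← 0.732·0.7142 / (0.732·0.7142 + 0.063·0.2858) = 0.52279/0.54080 = 0.9667.
Update on result 3 ('negative'): P(H) ← 0.268·0.9667 / (0.268·0.9667 + 0.937·0.0333) = 0.25908/0.29027 = 0.8925.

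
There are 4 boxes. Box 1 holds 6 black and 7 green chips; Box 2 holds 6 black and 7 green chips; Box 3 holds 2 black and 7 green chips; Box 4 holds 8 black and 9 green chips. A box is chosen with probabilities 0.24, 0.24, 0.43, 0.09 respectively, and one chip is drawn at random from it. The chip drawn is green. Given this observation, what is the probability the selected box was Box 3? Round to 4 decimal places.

Posterior probability ≈ 0.5221

Tabulate prior·likelihood by source: [1] prior 0.24, lik 0.5385, product 0.1292; [2] prior 0.24, lik 0.5385, product 0.1292; [3] prior 0.43, lik 0.7778, product 0.3344; [4] prior 0.09, lik 0.5294, product 0.04765.
Normalizing constant = 0.64055; the posterior for Box 3 is its product over the sum, 0.3344/0.64055 = 0.5221.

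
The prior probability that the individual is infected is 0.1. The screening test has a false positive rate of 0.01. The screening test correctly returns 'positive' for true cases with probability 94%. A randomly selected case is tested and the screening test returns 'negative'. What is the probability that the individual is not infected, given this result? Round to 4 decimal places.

P(¬H | E) ≈ 0.9933

Let H be the event that the individual is infected. P(H) = 0.1, so P(¬H) = 0.9. With E the 'negative' result, P(E|H) = 0.06 and P(E|¬H) = 0.99.
P(E) = 0.06·0.1 + 0.99·0.9 = 0.0060000 + 0.89100 = 0.89700.
By Bayes' theorem, P(H|E) = 0.0060000 / 0.89700 = 0.0067. Hence P(¬H|E) = 1 − 0.0067 = 0.9933.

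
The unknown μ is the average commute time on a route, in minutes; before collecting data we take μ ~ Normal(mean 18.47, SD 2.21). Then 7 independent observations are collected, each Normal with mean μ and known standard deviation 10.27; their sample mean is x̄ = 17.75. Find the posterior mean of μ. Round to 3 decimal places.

Posterior mean ≈ 18.294

With known σ, the Normal prior is conjugate. Weight on the data is w = (n/σ²)/(n/σ² + 1/τ₀²) = 0.0663678/(0.0663678+0.204746) = 0.24480.
Posterior mean = w·x̄ + (1−w)·μ₀ = 0.24480·17.75 + 0.75520·18.47 = 18.294.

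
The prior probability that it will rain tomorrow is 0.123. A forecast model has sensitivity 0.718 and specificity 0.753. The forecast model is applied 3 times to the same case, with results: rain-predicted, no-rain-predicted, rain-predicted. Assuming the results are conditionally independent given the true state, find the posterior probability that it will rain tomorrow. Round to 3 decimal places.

Posterior P(H) ≈ 0.307

Let H be the event that it will rain tomorrow; start with P(H) = 0.123. P('rain-predicted'|H) = 0.718, P('rain-predicted'|¬H) = 0.247.
Update on result 1 ('rain-predicted'): P(H) ← 0.718·0.1230 / (0.718·0.1230 + 0.247·0.8770) = 0.088314/0.30493 = 0.2896.
Update on result 2 ('no-rain-predicted'): P(H) ← 0.282·0.2896 / (0.282·0.2896 + 0.753·0.7104) = 0.081672/0.61659 = 0.1325.
Update on result 3 ('rain-predicted'): P(H) ← 0.718·0.1325 / (0.718·0.1325 + 0.247·0.8675) = 0.095105/0.30939 = 0.3074.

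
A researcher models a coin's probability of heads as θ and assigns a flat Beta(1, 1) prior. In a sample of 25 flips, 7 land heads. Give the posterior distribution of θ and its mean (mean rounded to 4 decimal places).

Observing 7 successes and 18 failures updates Beta(1, 1) by adding the success and failure counts to the two shape parameters: α = 1+7 = 8, β = 1+18 = 19.
E[θ | data] = 8/(8+19) = 0.2963.

Posterior: Beta(8, 19); mean ≈ 0.2963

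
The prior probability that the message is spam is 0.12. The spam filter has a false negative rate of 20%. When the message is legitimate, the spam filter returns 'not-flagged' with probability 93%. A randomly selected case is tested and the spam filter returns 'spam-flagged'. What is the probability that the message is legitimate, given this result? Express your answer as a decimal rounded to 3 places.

P(¬H | E) ≈ 0.391

Let H be the event that the message is spam. P(H) = 0.12, so P(¬H) = 0.88. With E the 'spam-flagged' result, P(E|H) = 0.8 and P(E|¬H) = 0.07.
P(E) = 0.8·0.12 + 0.07·0.88 = 0.096000 + 0.061600 = 0.15760.
By Bayes' theorem, P(H|E) = 0.096000 / 0.15760 = 0.609. Hence P(¬H|E) = 1 − 0.609 = 0.391.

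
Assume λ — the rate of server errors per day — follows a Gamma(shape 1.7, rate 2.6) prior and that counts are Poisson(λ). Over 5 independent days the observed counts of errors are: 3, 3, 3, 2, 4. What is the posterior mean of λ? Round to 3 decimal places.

The Poisson likelihood adds the total count to the shape and the number of exposure periods to the rate. Here ∑xᵢ = 15 and n = 5, so shape 1.7→16.7 and rate 2.6→7.6.
Posterior mean = shape/rate = 16.7/7.6 = 2.197.

Posterior mean ≈ 2.197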